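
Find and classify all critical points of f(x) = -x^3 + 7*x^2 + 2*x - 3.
f'(x) = -3*x^2 + 14*x + 2

Solve f'(x) = 0:
  3*x^2 - 14*x - 2 = 0 has no rational roots; quadratic formula: x = (14 ± √220)/6.
  ⇒ x = 7/3 - sqrt(55)/3 ≈ -0.1387, 7/3 + sqrt(55)/3 ≈ 4.8054

f''(x) = 14 - 6*x
Second-derivative test at each critical point:
  f''(-0.1387) = 14.8324 > 0 → local minimum
  f''(4.8054) = -14.8324 < 0 → local maximum

Critical points: x = 7/3 - sqrt(55)/3 ≈ -0.1387 (local minimum); x = 7/3 + sqrt(55)/3 ≈ 4.8054 (local maximum)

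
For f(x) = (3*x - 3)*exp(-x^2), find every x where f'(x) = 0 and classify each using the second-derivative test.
f'(x) = 3*(-2*x*(x - 1) + 1)*exp(-x^2)

Solve f'(x) = 0:
  f'(x) = (-6*x^2 + 6*x + 3)·exp(-x^2) and exp(-x^2) > 0 for every x, so f'(x) = 0 ⇔ -6*x^2 + 6*x + 3 = 0.
  Factor: -6*x^2 + 6*x + 3 = -3*(2*x^2 - 2*x - 1); 2*x^2 - 2*x - 1 = 0 has no rational roots; quadratic formula: x = (2 ± √12)/4.
  ⇒ x = 1/2 - sqrt(3)/2 ≈ -0.3660, 1/2 + sqrt(3)/2 ≈ 1.3660

f''(x) = 6*(2*x^2*(x - 1) - 3*x + 1)*exp(-x^2)
Second-derivative test at each critical point:
  f''(-0.3660) = 9.0892 > 0 → local minimum
  f''(1.3660) = -1.6081 < 0 → local maximum

Critical points: x = 1/2 - sqrt(3)/2 ≈ -0.3660 (local minimum); x = 1/2 + sqrt(3)/2 ≈ 1.3660 (local maximum)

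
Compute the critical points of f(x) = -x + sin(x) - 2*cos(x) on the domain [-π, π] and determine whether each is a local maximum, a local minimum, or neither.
f'(x) = 2*sin(x) + cos(x) - 1

Solve f'(x) = 0 on [-π, π]:
  f'(x) = 0 ⇔ 2*sin(x) + cos(x) = 1. Write the left side as R·cos(x + φ) with R = √(1² + (-2)²) = sqrt(5), cos φ = sqrt(5)/5, sin φ = -2*sqrt(5)/5; then cos(x + φ) = sqrt(5)/5. Solve for x and keep the solutions lying in [-π, π].
  ⇒ x = 0, pi - atan(4/3) ≈ 2.2143

f''(x) = -sin(x) + 2*cos(x)
Second-derivative test at each critical point:
  f''(0) = 2 > 0 → local minimum
  f''(2.2143) = -2 < 0 → local maximum

Critical points: x = 0 (local minimum); x = pi - atan(4/3) ≈ 2.2143 (local maximum)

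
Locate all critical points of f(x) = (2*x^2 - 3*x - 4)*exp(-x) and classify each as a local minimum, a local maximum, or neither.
f'(x) = (-2*x^2 + 7*x + 1)*exp(-x)

Solve f'(x) = 0:
  f'(x) = (-2*x^2 + 7*x + 1)·exp(-x) and exp(-x) > 0 for every x, so f'(x) = 0 ⇔ -2*x^2 + 7*x + 1 = 0.
  2*x^2 - 7*x - 1 = 0 has no rational roots; quadratic formula: x = (7 ± √57)/4.
  ⇒ x = 7/4 - sqrt(57)/4 ≈ -0.1375, 7/4 + sqrt(57)/4 ≈ 3.6375

f''(x) = (2*x^2 - 11*x + 6)*exp(-x)
Second-derivative test at each critical point:
  f''(-0.1375) = 8.6623 > 0 → local minimum
  f''(3.6375) = -0.1987 < 0 → local maximum

Critical points: x = 7/4 - sqrt(57)/4 ≈ -0.1375 (local minimum); x = 7/4 + sqrt(57)/4 ≈ 3.6375 (local maximum)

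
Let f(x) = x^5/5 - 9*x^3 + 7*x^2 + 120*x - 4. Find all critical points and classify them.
f'(x) = x^4 - 27*x^2 + 14*x + 120

Solve f'(x) = 0:
  Factor: x^4 - 27*x^2 + 14*x + 120 = (x - 4)*(x - 3)*(x + 2)*(x + 5) = 0.
  ⇒ x = -5, -2, 3, 4

f''(x) = 4*x^3 - 54*x + 14
Second-derivative test at each critical point:
  f''(-5) = -216 < 0 → local maximum
  f''(-2) = 90 > 0 → local minimum
  f''(3) = -40 < 0 → local maximum
  f''(4) = 54 > 0 → local minimum

Critical points: x = -5 (local maximum); x = -2 (local minimum); x = 3 (local maximum); x = 4 (local minimum)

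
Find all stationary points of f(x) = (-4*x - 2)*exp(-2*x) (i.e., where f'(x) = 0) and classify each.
f'(x) = 8*x*exp(-2*x)

Solve f'(x) = 0:
  f'(x) = (8*x)·exp(-2*x) and exp(-2*x) > 0 for every x, so f'(x) = 0 ⇔ 8*x = 0.
  8*x = 0.
  ⇒ x = 0

f''(x) = 8*(1 - 2*x)*exp(-2*x)
Second-derivative test at each critical point:
  f''(0) = 8 > 0 → local minimum

Critical points: x = 0 (local minimum)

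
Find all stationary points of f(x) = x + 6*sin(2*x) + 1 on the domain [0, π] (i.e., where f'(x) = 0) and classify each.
f'(x) = 12*cos(2*x) + 1

Solve f'(x) = 0 on [0, π]:
  f'(x) = 0 ⇔ cos(2*x) = -1/12, i.e. 2*x = ±arccos(-1/12) + 2nπ; keep the solutions lying in [0, π].
  ⇒ x = acos(-1/12)/2 ≈ 0.8271, pi - acos(-1/12)/2 ≈ 2.3145

f''(x) = -24*sin(2*x)
Second-derivative test at each critical point:
  f''(0.8271) = -23.9165 < 0 → local maximum
  f''(2.3145) = 23.9165 > 0 → local minimum

Critical points: x = acos(-1/12)/2 ≈ 0.8271 (local maximum); x = pi - acos(-1/12)/2 ≈ 2.3145 (local minimum)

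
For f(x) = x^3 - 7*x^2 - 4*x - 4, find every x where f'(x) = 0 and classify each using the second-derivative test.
f'(x) = 3*x^2 - 14*x - 4

Solve f'(x) = 0:
  3*x^2 - 14*x - 4 = 0 has no rational roots; quadratic formula: x = (14 ± √244)/6.
  ⇒ x = 7/3 - sqrt(61)/3 ≈ -0.2701, 7/3 + sqrt(61)/3 ≈ 4.9367

f''(x) = 6*x - 14
Second-derivative test at each critical point:
  f''(-0.2701) = -15.6205 < 0 → local maximum
  f''(4.9367) = 15.6205 > 0 → local minimum

Critical points: x = 7/3 - sqrt(61)/3 ≈ -0.2701 (local maximum); x = 7/3 + sqrt(61)/3 ≈ 4.9367 (local minimum)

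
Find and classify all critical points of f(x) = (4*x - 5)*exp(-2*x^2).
f'(x) = 4*(-x*(4*x - 5) + 1)*exp(-2*x^2)

Solve f'(x) = 0:
  f'(x) = (-16*x^2 + 20*x + 4)·exp(-2*x^2) and exp(-2*x^2) > 0 for every x, so f'(x) = 0 ⇔ -16*x^2 + 20*x + 4 = 0.
  Factor: -16*x^2 + 20*x + 4 = -4*(4*x^2 - 5*x - 1); 4*x^2 - 5*x - 1 = 0 has no rational roots; quadratic formula: x = (5 ± √41)/8.
  ⇒ x = 5/8 - sqrt(41)/8 ≈ -0.1754, 5/8 + sqrt(41)/8 ≈ 1.4254

f''(x) = 4*(4*x^2*(4*x - 5) - 12*x + 5)*exp(-2*x^2)
Second-derivative test at each critical point:
  f''(-0.1754) = 24.0842 > 0 → local minimum
  f''(1.4254) = -0.4403 < 0 → local maximum

Critical points: x = 5/8 - sqrt(41)/8 ≈ -0.1754 (local minimum); x = 5/8 + sqrt(41)/8 ≈ 1.4254 (local maximum)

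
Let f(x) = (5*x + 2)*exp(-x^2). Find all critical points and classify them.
f'(x) = (-2*x*(5*x + 2) + 5)*exp(-x^2)

Solve f'(x) = 0:
  f'(x) = (-10*x^2 - 4*x + 5)·exp(-x^2) and exp(-x^2) > 0 for every x, so f'(x) = 0 ⇔ -10*x^2 - 4*x + 5 = 0.
  10*x^2 + 4*x - 5 = 0 has no rational roots; quadratic formula: x = (-4 ± √216)/20.
  ⇒ x = -3*sqrt(6)/10 - 1/5 ≈ -0.9348, -1/5 + 3*sqrt(6)/10 ≈ 0.5348

f''(x) = 2*(2*x^2*(5*x + 2) - 15*x - 2)*exp(-x^2)
Second-derivative test at each critical point:
  f''(-0.9348) = 6.1331 > 0 → local minimum
  f''(0.5348) = -11.0406 < 0 → local maximum

Critical points: x = -3*sqrt(6)/10 - 1/5 ≈ -0.9348 (local minimum); x = -1/5 + 3*sqrt(6)/10 ≈ 0.5348 (local maximum)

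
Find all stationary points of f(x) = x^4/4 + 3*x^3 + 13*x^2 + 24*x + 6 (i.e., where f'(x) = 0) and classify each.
f'(x) = x^3 + 9*x^2 + 26*x + 24

Solve f'(x) = 0:
  Factor: x^3 + 9*x^2 + 26*x + 24 = (x + 2)*(x + 3)*(x + 4) = 0.
  ⇒ x = -4, -3, -2

f''(x) = 3*x^2 + 18*x + 26
Second-derivative test at each critical point:
  f''(-4) = 2 > 0 → local minimum
  f''(-3) = -1 < 0 → local maximum
  f''(-2) = 2 > 0 → local minimum

Critical points: x = -4 (local minimum); x = -3 (local maximum); x = -2 (local minimum)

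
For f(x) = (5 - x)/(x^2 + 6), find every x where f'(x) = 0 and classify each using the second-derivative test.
f'(x) = (-x^2 + 2*x*(x - 5) - 6)/(x^2 + 6)^2

Solve f'(x) = 0:
  f'(x) = (x^2 - 10*x - 6)/(x^2 + 6)^2; the denominator is positive wherever f is defined, so f'(x) = 0 ⇔ x^2 - 10*x - 6 = 0.
  x^2 - 10*x - 6 = 0 has no rational roots; quadratic formula: x = (10 ± √124)/2.
  ⇒ x = 5 - sqrt(31) ≈ -0.5678, 5 + sqrt(31) ≈ 10.5678

f''(x) = 2*(4*x^2*(5 - x) + (3*x - 5)*(x^2 + 6))/(x^2 + 6)^3
Second-derivative test at each critical point:
  f''(-0.5678) = -0.2786 < 0 → local maximum
  f''(10.5678) = 0.0008 > 0 → local minimum

Critical points: x = 5 - sqrt(31) ≈ -0.5678 (local maximum); x = 5 + sqrt(31) ≈ 10.5678 (local minimum)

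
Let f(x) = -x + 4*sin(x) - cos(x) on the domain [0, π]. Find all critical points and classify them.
f'(x) = sin(x) + 4*cos(x) - 1

Solve f'(x) = 0 on [0, π]:
  f'(x) = 0 ⇔ sin(x) + 4*cos(x) = 1. Write the left side as R·cos(x + φ) with R = √(4² + (-1)²) = sqrt(17), cos φ = 4*sqrt(17)/17, sin φ = -sqrt(17)/17; then cos(x + φ) = sqrt(17)/17. Solve for x and keep the solutions lying in [0, π].
  ⇒ x = pi/2 ≈ 1.5708

f''(x) = -4*sin(x) + cos(x)
Second-derivative test at each critical point:
  f''(1.5708) = -4 < 0 → local maximum

Critical points: x = pi/2 ≈ 1.5708 (local maximum)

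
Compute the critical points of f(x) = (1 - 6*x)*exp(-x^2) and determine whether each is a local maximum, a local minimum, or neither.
f'(x) = 2*(x*(6*x - 1) - 3)*exp(-x^2)

Solve f'(x) = 0:
  f'(x) = (12*x^2 - 2*x - 6)·exp(-x^2) and exp(-x^2) > 0 for every x, so f'(x) = 0 ⇔ 12*x^2 - 2*x - 6 = 0.
  Factor: 12*x^2 - 2*x - 6 = 2*(6*x^2 - x - 3); 6*x^2 - x - 3 = 0 has no rational roots; quadratic formula: x = (1 ± √73)/12.
  ⇒ x = 1/12 - sqrt(73)/12 ≈ -0.6287, 1/12 + sqrt(73)/12 ≈ 0.7953

f''(x) = 2*(2*x^2*(1 - 6*x) + 18*x - 1)*exp(-x^2)
Second-derivative test at each critical point:
  f''(-0.6287) = -11.5093 < 0 → local maximum
  f''(0.7953) = 9.0777 > 0 → local minimum

Critical points: x = 1/12 - sqrt(73)/12 ≈ -0.6287 (local maximum); x = 1/12 + sqrt(73)/12 ≈ 0.7953 (local minimum)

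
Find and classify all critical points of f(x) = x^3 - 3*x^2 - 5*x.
f'(x) = 3*x^2 - 6*x - 5

Solve f'(x) = 0:
  3*x^2 - 6*x - 5 = 0 has no rational roots; quadratic formula: x = (6 ± √96)/6.
  ⇒ x = 1 - 2*sqrt(6)/3 ≈ -0.6330, 1 + 2*sqrt(6)/3 ≈ 2.6330

f''(x) = 6*x - 6
Second-derivative test at each critical point:
  f''(-0.6330) = -9.7980 < 0 → local maximum
  f''(2.6330) = 9.7980 > 0 → local minimum

Critical points: x = 1 - 2*sqrt(6)/3 ≈ -0.6330 (local maximum); x = 1 + 2*sqrt(6)/3 ≈ 2.6330 (local minimum)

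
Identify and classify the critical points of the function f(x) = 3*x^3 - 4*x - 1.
f'(x) = 9*x^2 - 4

Solve f'(x) = 0:
  Factor: 9*x^2 - 4 = (3*x - 2)*(3*x + 2) = 0.
  ⇒ x = -2/3, 2/3

f''(x) = 18*x
Second-derivative test at each critical point:
  f''(-2/3) = -12 < 0 → local maximum
  f''(2/3) = 12 > 0 → local minimum

Critical points: x = -2/3 (local maximum); x = 2/3 (local minimum)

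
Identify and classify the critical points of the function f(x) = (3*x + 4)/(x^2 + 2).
f'(x) = (-3*x^2 - 8*x + 6)/(x^4 + 4*x^2 + 4)

Solve f'(x) = 0:
  f'(x) = -(3*x^2 + 8*x - 6)/(x^2 + 2)^2; the denominator is positive wherever f is defined, so f'(x) = 0 ⇔ -3*x^2 - 8*x + 6 = 0.
  3*x^2 + 8*x - 6 = 0 has no rational roots; quadratic formula: x = (-8 ± √136)/6.
  ⇒ x = -sqrt(34)/3 - 4/3 ≈ -3.2770, -4/3 + sqrt(34)/3 ≈ 0.6103

f''(x) = 2*(4*x^2*(3*x + 4) - (9*x + 4)*(x^2 + 2))/(x^2 + 2)^3
Second-derivative test at each critical point:
  f''(-3.2770) = 0.0719 > 0 → local minimum
  f''(0.6103) = -2.0719 < 0 → local maximum

Critical points: x = -sqrt(34)/3 - 4/3 ≈ -3.2770 (local minimum); x = -4/3 + sqrt(34)/3 ≈ 0.6103 (local maximum)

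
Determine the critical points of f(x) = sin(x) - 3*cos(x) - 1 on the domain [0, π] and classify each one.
f'(x) = 3*sin(x) + cos(x)

Solve f'(x) = 0 on [0, π]:
  f'(x) = 0 ⇔ cos(x) = -3*sin(x) ⇔ tan(x) = -1/3, i.e. x = arctan(-1/3) + nπ; keep the solutions lying in [0, π].
  ⇒ x = pi - atan(1/3) ≈ 2.8198

f''(x) = -sin(x) + 3*cos(x)
Second-derivative test at each critical point:
  f''(2.8198) = -3.1623 < 0 → local maximum

Critical points: x = pi - atan(1/3) ≈ 2.8198 (local maximum)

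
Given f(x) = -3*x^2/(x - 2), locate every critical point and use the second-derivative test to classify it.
f'(x) = 3*x*(4 - x)/(x - 2)^2

Solve f'(x) = 0:
  f'(x) = -3*x*(x - 4)/(x - 2)^2; the denominator is positive wherever f is defined, so f'(x) = 0 ⇔ -3*x^2 + 12*x = 0.
  Factor: -3*x^2 + 12*x = -3*x*(x - 4) = 0.
  ⇒ x = 0, 4

f''(x) = -24/(x^3 - 6*x^2 + 12*x - 8)
Second-derivative test at each critical point:
  f''(0) = 3 > 0 → local minimum
  f''(4) = -3 < 0 → local maximum

Critical points: x = 0 (local minimum); x = 4 (local maximum)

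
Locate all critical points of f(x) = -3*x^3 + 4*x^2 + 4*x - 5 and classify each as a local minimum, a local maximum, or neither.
f'(x) = -9*x^2 + 8*x + 4

Solve f'(x) = 0:
  9*x^2 - 8*x - 4 = 0 has no rational roots; quadratic formula: x = (8 ± √208)/18.
  ⇒ x = 4/9 - 2*sqrt(13)/9 ≈ -0.3568, 4/9 + 2*sqrt(13)/9 ≈ 1.2457

f''(x) = 8 - 18*x
Second-derivative test at each critical point:
  f''(-0.3568) = 14.4222 > 0 → local minimum
  f''(1.2457) = -14.4222 < 0 → local maximum

Critical points: x = 4/9 - 2*sqrt(13)/9 ≈ -0.3568 (local minimum); x = 4/9 + 2*sqrt(13)/9 ≈ 1.2457 (local maximum)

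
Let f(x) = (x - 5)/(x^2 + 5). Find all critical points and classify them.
f'(x) = (x^2 - 2*x*(x - 5) + 5)/(x^2 + 5)^2

Solve f'(x) = 0:
  f'(x) = -(x^2 - 10*x - 5)/(x^2 + 5)^2; the denominator is positive wherever f is defined, so f'(x) = 0 ⇔ -x^2 + 10*x + 5 = 0.
  x^2 - 10*x - 5 = 0 has no rational roots; quadratic formula: x = (10 ± √120)/2.
  ⇒ x = 5 - sqrt(30) ≈ -0.4772, 5 + sqrt(30) ≈ 10.4772

f''(x) = 2*(4*x^2*(x - 5) + (5 - 3*x)*(x^2 + 5))/(x^2 + 5)^3
Second-derivative test at each critical point:
  f''(-0.4772) = 0.4008 > 0 → local minimum
  f''(10.4772) = -0.0008 < 0 → local maximum

Critical points: x = 5 - sqrt(30) ≈ -0.4772 (local minimum); x = 5 + sqrt(30) ≈ 10.4772 (local maximum)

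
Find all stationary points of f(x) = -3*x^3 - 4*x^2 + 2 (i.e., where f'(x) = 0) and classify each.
f'(x) = x*(-9*x - 8)

Solve f'(x) = 0:
  Factor: -9*x^2 - 8*x = -x*(9*x + 8) = 0.
  ⇒ x = -8/9, 0

f''(x) = -18*x - 8
Second-derivative test at each critical point:
  f''(-8/9) = 8 > 0 → local minimum
  f''(0) = -8 < 0 → local maximum

Critical points: x = -8/9 (local minimum); x = 0 (local maximum)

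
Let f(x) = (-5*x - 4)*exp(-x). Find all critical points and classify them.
f'(x) = (5*x - 1)*exp(-x)

Solve f'(x) = 0:
  f'(x) = (5*x - 1)·exp(-x) and exp(-x) > 0 for every x, so f'(x) = 0 ⇔ 5*x - 1 = 0.
  5*x - 1 = 0.
  ⇒ x = 1/5

f''(x) = (6 - 5*x)*exp(-x)
Second-derivative test at each critical point:
  f''(1/5) = 4.0937 > 0 → local minimum

Critical points: x = 1/5 (local minimum)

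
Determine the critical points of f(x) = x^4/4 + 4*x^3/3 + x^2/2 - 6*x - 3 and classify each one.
f'(x) = x^3 + 4*x^2 + x - 6

Solve f'(x) = 0:
  Factor: x^3 + 4*x^2 + x - 6 = (x - 1)*(x + 2)*(x + 3) = 0.
  ⇒ x = -3, -2, 1

f''(x) = 3*x^2 + 8*x + 1
Second-derivative test at each critical point:
  f''(-3) = 4 > 0 → local minimum
  f''(-2) = -3 < 0 → local maximum
  f''(1) = 12 > 0 → local minimum

Critical points: x = -3 (local minimum); x = -2 (local maximum); x = 1 (local minimum)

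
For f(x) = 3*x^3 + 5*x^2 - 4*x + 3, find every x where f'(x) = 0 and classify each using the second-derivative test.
f'(x) = 9*x^2 + 10*x - 4

Solve f'(x) = 0:
  9*x^2 + 10*x - 4 = 0 has no rational roots; quadratic formula: x = (-10 ± √244)/18.
  ⇒ x = -sqrt(61)/9 - 5/9 ≈ -1.4234, -5/9 + sqrt(61)/9 ≈ 0.3122

f''(x) = 18*x + 10
Second-derivative test at each critical point:
  f''(-1.4234) = -15.6205 < 0 → local maximum
  f''(0.3122) = 15.6205 > 0 → local minimum

Critical points: x = -sqrt(61)/9 - 5/9 ≈ -1.4234 (local maximum); x = -5/9 + sqrt(61)/9 ≈ 0.3122 (local minimum)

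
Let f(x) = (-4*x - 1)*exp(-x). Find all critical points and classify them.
f'(x) = (4*x - 3)*exp(-x)

Solve f'(x) = 0:
  f'(x) = (4*x - 3)·exp(-x) and exp(-x) > 0 for every x, so f'(x) = 0 ⇔ 4*x - 3 = 0.
  4*x - 3 = 0.
  ⇒ x = 3/4

f''(x) = (7 - 4*x)*exp(-x)
Second-derivative test at each critical point:
  f''(3/4) = 1.8895 > 0 → local minimum

Critical points: x = 3/4 (local minimum)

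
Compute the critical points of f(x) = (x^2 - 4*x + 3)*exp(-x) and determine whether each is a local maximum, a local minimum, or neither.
f'(x) = (-x^2 + 6*x - 7)*exp(-x)

Solve f'(x) = 0:
  f'(x) = (-x^2 + 6*x - 7)·exp(-x) and exp(-x) > 0 for every x, so f'(x) = 0 ⇔ -x^2 + 6*x - 7 = 0.
  x^2 - 6*x + 7 = 0 has no rational roots; quadratic formula: x = (6 ± √8)/2.
  ⇒ x = 3 - sqrt(2) ≈ 1.5858, sqrt(2) + 3 ≈ 4.4142

f''(x) = (x^2 - 8*x + 13)*exp(-x)
Second-derivative test at each critical point:
  f''(1.5858) = 0.5792 > 0 → local minimum
  f''(4.4142) = -0.0342 < 0 → local maximum

Critical points: x = 3 - sqrt(2) ≈ 1.5858 (local minimum); x = sqrt(2) + 3 ≈ 4.4142 (local maximum)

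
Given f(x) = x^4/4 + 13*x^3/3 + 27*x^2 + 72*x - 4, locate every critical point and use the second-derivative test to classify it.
f'(x) = x^3 + 13*x^2 + 54*x + 72

Solve f'(x) = 0:
  Factor: x^3 + 13*x^2 + 54*x + 72 = (x + 3)*(x + 4)*(x + 6) = 0.
  ⇒ x = -6, -4, -3

f''(x) = 3*x^2 + 26*x + 54
Second-derivative test at each critical point:
  f''(-6) = 6 > 0 → local minimum
  f''(-4) = -2 < 0 → local maximum
  f''(-3) = 3 > 0 → local minimum

Critical points: x = -6 (local minimum); x = -4 (local maximum); x = -3 (local minimum)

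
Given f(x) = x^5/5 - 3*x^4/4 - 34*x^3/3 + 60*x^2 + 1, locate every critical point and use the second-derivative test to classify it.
f'(x) = x*(x^3 - 3*x^2 - 34*x + 120)

Solve f'(x) = 0:
  Factor: x^4 - 3*x^3 - 34*x^2 + 120*x = x*(x - 5)*(x - 4)*(x + 6) = 0.
  ⇒ x = -6, 0, 4, 5

f''(x) = 4*x^3 - 9*x^2 - 68*x + 120
Second-derivative test at each critical point:
  f''(-6) = -660 < 0 → local maximum
  f''(0) = 120 > 0 → local minimum
  f''(4) = -40 < 0 → local maximum
  f''(5) = 55 > 0 → local minimum

Critical points: x = -6 (local maximum); x = 0 (local minimum); x = 4 (local maximum); x = 5 (local minimum)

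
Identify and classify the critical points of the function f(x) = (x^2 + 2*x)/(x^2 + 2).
f'(x) = 2*(-x^2 + 2*x + 2)/(x^4 + 4*x^2 + 4)

Solve f'(x) = 0:
  f'(x) = -2*(x^2 - 2*x - 2)/(x^2 + 2)^2; the denominator is positive wherever f is defined, so f'(x) = 0 ⇔ -2*x^2 + 4*x + 4 = 0.
  Factor: -2*x^2 + 4*x + 4 = -2*(x^2 - 2*x - 2); x^2 - 2*x - 2 = 0 has no rational roots; quadratic formula: x = (2 ± √12)/2.
  ⇒ x = 1 - sqrt(3) ≈ -0.7321, 1 + sqrt(3) ≈ 2.7321

f''(x) = 4*(x^3 - 3*x^2 - 6*x + 2)/(x^6 + 6*x^4 + 12*x^2 + 8)
Second-derivative test at each critical point:
  f''(-0.7321) = 1.0774 > 0 → local minimum
  f''(2.7321) = -0.0774 < 0 → local maximum

Critical points: x = 1 - sqrt(3) ≈ -0.7321 (local minimum); x = 1 + sqrt(3) ≈ 2.7321 (local maximum)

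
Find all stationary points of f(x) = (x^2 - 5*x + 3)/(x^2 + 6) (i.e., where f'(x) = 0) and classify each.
f'(x) = (5*x^2 + 6*x - 30)/(x^4 + 12*x^2 + 36)

Solve f'(x) = 0:
  f'(x) = (5*x^2 + 6*x - 30)/(x^2 + 6)^2; the denominator is positive wherever f is defined, so f'(x) = 0 ⇔ 5*x^2 + 6*x - 30 = 0.
  5*x^2 + 6*x - 30 = 0 has no rational roots; quadratic formula: x = (-6 ± √636)/10.
  ⇒ x = -sqrt(159)/5 - 3/5 ≈ -3.1219, -3/5 + sqrt(159)/5 ≈ 1.9219

f''(x) = 2*(-5*x^3 - 9*x^2 + 90*x + 18)/(x^6 + 18*x^4 + 108*x^2 + 216)
Second-derivative test at each critical point:
  f''(-3.1219) = -0.1017 < 0 → local maximum
  f''(1.9219) = 0.2684 > 0 → local minimum

Critical points: x = -sqrt(159)/5 - 3/5 ≈ -3.1219 (local maximum); x = -3/5 + sqrt(159)/5 ≈ 1.9219 (local minimum)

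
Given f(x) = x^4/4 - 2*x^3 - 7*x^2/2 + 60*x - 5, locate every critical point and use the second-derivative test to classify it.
f'(x) = x^3 - 6*x^2 - 7*x + 60

Solve f'(x) = 0:
  Factor: x^3 - 6*x^2 - 7*x + 60 = (x - 5)*(x - 4)*(x + 3) = 0.
  ⇒ x = -3, 4, 5

f''(x) = 3*x^2 - 12*x - 7
Second-derivative test at each critical point:
  f''(-3) = 56 > 0 → local minimum
  f''(4) = -7 < 0 → local maximum
  f''(5) = 8 > 0 → local minimum

Critical points: x = -3 (local minimum); x = 4 (local maximum); x = 5 (local minimum)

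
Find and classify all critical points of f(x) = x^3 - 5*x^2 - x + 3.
f'(x) = 3*x^2 - 10*x - 1

Solve f'(x) = 0:
  3*x^2 - 10*x - 1 = 0 has no rational roots; quadratic formula: x = (10 ± √112)/6.
  ⇒ x = 5/3 - 2*sqrt(7)/3 ≈ -0.0972, 5/3 + 2*sqrt(7)/3 ≈ 3.4305

f''(x) = 6*x - 10
Second-derivative test at each critical point:
  f''(-0.0972) = -10.5830 < 0 → local maximum
  f''(3.4305) = 10.5830 > 0 → local minimum

Critical points: x = 5/3 - 2*sqrt(7)/3 ≈ -0.0972 (local maximum); x = 5/3 + 2*sqrt(7)/3 ≈ 3.4305 (local minimum)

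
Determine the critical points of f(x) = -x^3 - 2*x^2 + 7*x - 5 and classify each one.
f'(x) = -3*x^2 - 4*x + 7

Solve f'(x) = 0:
  Factor: -3*x^2 - 4*x + 7 = -(x - 1)*(3*x + 7) = 0.
  ⇒ x = -7/3, 1

f''(x) = -6*x - 4
Second-derivative test at each critical point:
  f''(-7/3) = 10 > 0 → local minimum
  f''(1) = -10 < 0 → local maximum

Critical points: x = -7/3 (local minimum); x = 1 (local maximum)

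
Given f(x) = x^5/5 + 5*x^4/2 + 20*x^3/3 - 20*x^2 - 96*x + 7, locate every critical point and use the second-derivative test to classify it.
f'(x) = x^4 + 10*x^3 + 20*x^2 - 40*x - 96

Solve f'(x) = 0:
  Factor: x^4 + 10*x^3 + 20*x^2 - 40*x - 96 = (x - 2)*(x + 2)*(x + 4)*(x + 6) = 0.
  ⇒ x = -6, -4, -2, 2

f''(x) = 4*x^3 + 30*x^2 + 40*x - 40
Second-derivative test at each critical point:
  f''(-6) = -64 < 0 → local maximum
  f''(-4) = 24 > 0 → local minimum
  f''(-2) = -32 < 0 → local maximum
  f''(2) = 192 > 0 → local minimum

Critical points: x = -6 (local maximum); x = -4 (local minimum); x = -2 (local maximum); x = 2 (local minimum)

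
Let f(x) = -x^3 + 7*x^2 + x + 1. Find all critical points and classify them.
f'(x) = -3*x^2 + 14*x + 1

Solve f'(x) = 0:
  3*x^2 - 14*x - 1 = 0 has no rational roots; quadratic formula: x = (14 ± √208)/6.
  ⇒ x = 7/3 - 2*sqrt(13)/3 ≈ -0.0704, 7/3 + 2*sqrt(13)/3 ≈ 4.7370

f''(x) = 14 - 6*x
Second-derivative test at each critical point:
  f''(-0.0704) = 14.4222 > 0 → local minimum
  f''(4.7370) = -14.4222 < 0 → local maximum

Critical points: x = 7/3 - 2*sqrt(13)/3 ≈ -0.0704 (local minimum); x = 7/3 + 2*sqrt(13)/3 ≈ 4.7370 (local maximum)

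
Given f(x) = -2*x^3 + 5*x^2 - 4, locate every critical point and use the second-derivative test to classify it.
f'(x) = 2*x*(5 - 3*x)

Solve f'(x) = 0:
  Factor: -6*x^2 + 10*x = -2*x*(3*x - 5) = 0.
  ⇒ x = 0, 5/3

f''(x) = 10 - 12*x
Second-derivative test at each critical point:
  f''(0) = 10 > 0 → local minimum
  f''(5/3) = -10 < 0 → local maximum

Critical points: x = 0 (local minimum); x = 5/3 (local maximum)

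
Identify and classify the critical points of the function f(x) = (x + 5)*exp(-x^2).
f'(x) = (-2*x*(x + 5) + 1)*exp(-x^2)

Solve f'(x) = 0:
  f'(x) = (-2*x^2 - 10*x + 1)·exp(-x^2) and exp(-x^2) > 0 for every x, so f'(x) = 0 ⇔ -2*x^2 - 10*x + 1 = 0.
  2*x^2 + 10*x - 1 = 0 has no rational roots; quadratic formula: x = (-10 ± √108)/4.
  ⇒ x = -3*sqrt(3)/2 - 5/2 ≈ -5.0981, -5/2 + 3*sqrt(3)/2 ≈ 0.0981

f''(x) = 2*(2*x^2*(x + 5) - 3*x - 5)*exp(-x^2)
Second-derivative test at each critical point:
  f''(-5.0981) = 5.361e-11 > 0 → local minimum
  f''(0.0981) = -10.2928 < 0 → local maximum

Critical points: x = -3*sqrt(3)/2 - 5/2 ≈ -5.0981 (local minimum); x = -5/2 + 3*sqrt(3)/2 ≈ 0.0981 (local maximum)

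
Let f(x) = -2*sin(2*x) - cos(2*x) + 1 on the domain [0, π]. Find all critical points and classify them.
f'(x) = 2*sin(2*x) - 4*cos(2*x)

Solve f'(x) = 0 on [0, π]:
  f'(x) = 0 ⇔ -2*cos(2*x) = -sin(2*x) ⇔ tan(2*x) = 2, i.e. 2*x = arctan(2) + nπ; keep the solutions lying in [0, π].
  ⇒ x = atan(2)/2 ≈ 0.5536, atan(2)/2 + pi/2 ≈ 2.1244

f''(x) = 8*sin(2*x) + 4*cos(2*x)
Second-derivative test at each critical point:
  f''(0.5536) = 8.9443 > 0 → local minimum
  f''(2.1244) = -8.9443 < 0 → local maximum

Critical points: x = atan(2)/2 ≈ 0.5536 (local minimum); x = atan(2)/2 + pi/2 ≈ 2.1244 (local maximum)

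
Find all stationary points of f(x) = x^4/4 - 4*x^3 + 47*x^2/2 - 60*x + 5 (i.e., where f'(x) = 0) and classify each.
f'(x) = x^3 - 12*x^2 + 47*x - 60

Solve f'(x) = 0:
  Factor: x^3 - 12*x^2 + 47*x - 60 = (x - 5)*(x - 4)*(x - 3) = 0.
  ⇒ x = 3, 4, 5

f''(x) = 3*x^2 - 24*x + 47
Second-derivative test at each critical point:
  f''(3) = 2 > 0 → local minimum
  f''(4) = -1 < 0 → local maximum
  f''(5) = 2 > 0 → local minimum

Critical points: x = 3 (local minimum); x = 4 (local maximum); x = 5 (local minimum)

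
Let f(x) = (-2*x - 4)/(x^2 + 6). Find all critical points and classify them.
f'(x) = 2*(-x^2 + 2*x*(x + 2) - 6)/(x^2 + 6)^2

Solve f'(x) = 0:
  f'(x) = 2*(x^2 + 4*x - 6)/(x^2 + 6)^2; the denominator is positive wherever f is defined, so f'(x) = 0 ⇔ 2*x^2 + 8*x - 12 = 0.
  Factor: 2*x^2 + 8*x - 12 = 2*(x^2 + 4*x - 6); x^2 + 4*x - 6 = 0 has no rational roots; quadratic formula: x = (-4 ± √40)/2.
  ⇒ x = -sqrt(10) - 2 ≈ -5.1623, -2 + sqrt(10) ≈ 1.1623

f''(x) = 4*(-4*x^2*(x + 2) + (3*x + 2)*(x^2 + 6))/(x^2 + 6)^3
Second-derivative test at each critical point:
  f''(-5.1623) = -0.0119 < 0 → local maximum
  f''(1.1623) = 0.2341 > 0 → local minimum

Critical points: x = -sqrt(10) - 2 ≈ -5.1623 (local maximum); x = -2 + sqrt(10) ≈ 1.1623 (local minimum)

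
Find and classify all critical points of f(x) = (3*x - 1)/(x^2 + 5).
f'(x) = (-3*x^2 + 2*x + 15)/(x^4 + 10*x^2 + 25)

Solve f'(x) = 0:
  f'(x) = -(3*x^2 - 2*x - 15)/(x^2 + 5)^2; the denominator is positive wherever f is defined, so f'(x) = 0 ⇔ -3*x^2 + 2*x + 15 = 0.
  3*x^2 - 2*x - 15 = 0 has no rational roots; quadratic formula: x = (2 ± √184)/6.
  ⇒ x = 1/3 - sqrt(46)/3 ≈ -1.9274, 1/3 + sqrt(46)/3 ≈ 2.5941

f''(x) = 2*(4*x^2*(3*x - 1) + (1 - 9*x)*(x^2 + 5))/(x^2 + 5)^3
Second-derivative test at each critical point:
  f''(-1.9274) = 0.1786 > 0 → local minimum
  f''(2.5941) = -0.0986 < 0 → local maximum

Critical points: x = 1/3 - sqrt(46)/3 ≈ -1.9274 (local minimum); x = 1/3 + sqrt(46)/3 ≈ 2.5941 (local maximum)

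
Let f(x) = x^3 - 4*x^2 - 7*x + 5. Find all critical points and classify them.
f'(x) = 3*x^2 - 8*x - 7

Solve f'(x) = 0:
  3*x^2 - 8*x - 7 = 0 has no rational roots; quadratic formula: x = (8 ± √148)/6.
  ⇒ x = 4/3 - sqrt(37)/3 ≈ -0.6943, 4/3 + sqrt(37)/3 ≈ 3.3609

f''(x) = 6*x - 8
Second-derivative test at each critical point:
  f''(-0.6943) = -12.1655 < 0 → local maximum
  f''(3.3609) = 12.1655 > 0 → local minimum

Critical points: x = 4/3 - sqrt(37)/3 ≈ -0.6943 (local maximum); x = 4/3 + sqrt(37)/3 ≈ 3.3609 (local minimum)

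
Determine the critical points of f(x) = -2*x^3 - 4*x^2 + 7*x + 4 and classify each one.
f'(x) = -6*x^2 - 8*x + 7

Solve f'(x) = 0:
  6*x^2 + 8*x - 7 = 0 has no rational roots; quadratic formula: x = (-8 ± √232)/12.
  ⇒ x = -sqrt(58)/6 - 2/3 ≈ -1.9360, -2/3 + sqrt(58)/6 ≈ 0.6026

f''(x) = -12*x - 8
Second-derivative test at each critical point:
  f''(-1.9360) = 15.2315 > 0 → local minimum
  f''(0.6026) = -15.2315 < 0 → local maximum

Critical points: x = -sqrt(58)/6 - 2/3 ≈ -1.9360 (local minimum); x = -2/3 + sqrt(58)/6 ≈ 0.6026 (local maximum)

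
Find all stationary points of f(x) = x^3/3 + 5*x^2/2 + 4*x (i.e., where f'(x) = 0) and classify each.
f'(x) = x^2 + 5*x + 4

Solve f'(x) = 0:
  Factor: x^2 + 5*x + 4 = (x + 1)*(x + 4) = 0.
  ⇒ x = -4, -1

f''(x) = 2*x + 5
Second-derivative test at each critical point:
  f''(-4) = -3 < 0 → local maximum
  f''(-1) = 3 > 0 → local minimum

Critical points: x = -4 (local maximum); x = -1 (local minimum)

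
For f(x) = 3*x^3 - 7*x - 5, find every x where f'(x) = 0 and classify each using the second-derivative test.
f'(x) = 9*x^2 - 7

Solve f'(x) = 0:
  9*x^2 - 7 = 0 has no rational roots; quadratic formula: x = (0 ± √252)/18.
  ⇒ x = -sqrt(7)/3 ≈ -0.8819, sqrt(7)/3 ≈ 0.8819

f''(x) = 18*x
Second-derivative test at each critical point:
  f''(-0.8819) = -15.8745 < 0 → local maximum
  f''(0.8819) = 15.8745 > 0 → local minimum

Critical points: x = -sqrt(7)/3 ≈ -0.8819 (local maximum); x = sqrt(7)/3 ≈ 0.8819 (local minimum)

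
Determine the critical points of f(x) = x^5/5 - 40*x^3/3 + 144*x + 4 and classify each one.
f'(x) = x^4 - 40*x^2 + 144

Solve f'(x) = 0:
  Factor: x^4 - 40*x^2 + 144 = (x - 6)*(x - 2)*(x + 2)*(x + 6) = 0.
  ⇒ x = -6, -2, 2, 6

f''(x) = 4*x*(x^2 - 20)
Second-derivative test at each critical point:
  f''(-6) = -384 < 0 → local maximum
  f''(-2) = 128 > 0 → local minimum
  f''(2) = -128 < 0 → local maximum
  f''(6) = 384 > 0 → local minimum

Critical points: x = -6 (local maximum); x = -2 (local minimum); x = 2 (local maximum); x = 6 (local minimum)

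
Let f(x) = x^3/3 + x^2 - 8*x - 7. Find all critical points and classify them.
f'(x) = x^2 + 2*x - 8

Solve f'(x) = 0:
  Factor: x^2 + 2*x - 8 = (x - 2)*(x + 4) = 0.
  ⇒ x = -4, 2

f''(x) = 2*x + 2
Second-derivative test at each critical point:
  f''(-4) = -6 < 0 → local maximum
  f''(2) = 6 > 0 → local minimum

Critical points: x = -4 (local maximum); x = 2 (local minimum)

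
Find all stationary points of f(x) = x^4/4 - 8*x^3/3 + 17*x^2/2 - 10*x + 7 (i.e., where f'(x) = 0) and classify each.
f'(x) = x^3 - 8*x^2 + 17*x - 10

Solve f'(x) = 0:
  Factor: x^3 - 8*x^2 + 17*x - 10 = (x - 5)*(x - 2)*(x - 1) = 0.
  ⇒ x = 1, 2, 5

f''(x) = 3*x^2 - 16*x + 17
Second-derivative test at each critical point:
  f''(1) = 4 > 0 → local minimum
  f''(2) = -3 < 0 → local maximum
  f''(5) = 12 > 0 → local minimum

Critical points: x = 1 (local minimum); x = 2 (local maximum); x = 5 (local minimum)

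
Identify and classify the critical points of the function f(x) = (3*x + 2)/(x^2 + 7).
f'(x) = (-3*x^2 - 4*x + 21)/(x^4 + 14*x^2 + 49)

Solve f'(x) = 0:
  f'(x) = -(3*x^2 + 4*x - 21)/(x^2 + 7)^2; the denominator is positive wherever f is defined, so f'(x) = 0 ⇔ -3*x^2 - 4*x + 21 = 0.
  3*x^2 + 4*x - 21 = 0 has no rational roots; quadratic formula: x = (-4 ± √268)/6.
  ⇒ x = -sqrt(67)/3 - 2/3 ≈ -3.3951, -2/3 + sqrt(67)/3 ≈ 2.0618

f''(x) = 2*(4*x^2*(3*x + 2) - (9*x + 2)*(x^2 + 7))/(x^2 + 7)^3
Second-derivative test at each critical point:
  f''(-3.3951) = 0.0477 > 0 → local minimum
  f''(2.0618) = -0.1293 < 0 → local maximum

Critical points: x = -sqrt(67)/3 - 2/3 ≈ -3.3951 (local minimum); x = -2/3 + sqrt(67)/3 ≈ 2.0618 (local maximum)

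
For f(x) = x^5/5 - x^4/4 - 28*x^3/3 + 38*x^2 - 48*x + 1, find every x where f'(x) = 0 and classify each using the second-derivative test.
f'(x) = x^4 - x^3 - 28*x^2 + 76*x - 48

Solve f'(x) = 0:
  Factor: x^4 - x^3 - 28*x^2 + 76*x - 48 = (x - 4)*(x - 2)*(x - 1)*(x + 6) = 0.
  ⇒ x = -6, 1, 2, 4

f''(x) = 4*x^3 - 3*x^2 - 56*x + 76
Second-derivative test at each critical point:
  f''(-6) = -560 < 0 → local maximum
  f''(1) = 21 > 0 → local minimum
  f''(2) = -16 < 0 → local maximum
  f''(4) = 60 > 0 → local minimum

Critical points: x = -6 (local maximum); x = 1 (local minimum); x = 2 (local maximum); x = 4 (local minimum)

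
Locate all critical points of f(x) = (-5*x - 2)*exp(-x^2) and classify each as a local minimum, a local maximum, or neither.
f'(x) = (2*x*(5*x + 2) - 5)*exp(-x^2)

Solve f'(x) = 0:
  f'(x) = (10*x^2 + 4*x - 5)·exp(-x^2) and exp(-x^2) > 0 for every x, so f'(x) = 0 ⇔ 10*x^2 + 4*x - 5 = 0.
  10*x^2 + 4*x - 5 = 0 has no rational roots; quadratic formula: x = (-4 ± √216)/20.
  ⇒ x = -3*sqrt(6)/10 - 1/5 ≈ -0.9348, -1/5 + 3*sqrt(6)/10 ≈ 0.5348

f''(x) = 2*(-10*x^3 - 4*x^2 + 15*x + 2)*exp(-x^2)
Second-derivative test at each critical point:
  f''(-0.9348) = -6.1331 < 0 → local maximum
  f''(0.5348) = 11.0406 > 0 → local minimum

Critical points: x = -3*sqrt(6)/10 - 1/5 ≈ -0.9348 (local maximum); x = -1/5 + 3*sqrt(6)/10 ≈ 0.5348 (local minimum)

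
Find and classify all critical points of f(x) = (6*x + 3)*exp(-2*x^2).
f'(x) = 6*(-2*x*(2*x + 1) + 1)*exp(-2*x^2)

Solve f'(x) = 0:
  f'(x) = (-24*x^2 - 12*x + 6)·exp(-2*x^2) and exp(-2*x^2) > 0 for every x, so f'(x) = 0 ⇔ -24*x^2 - 12*x + 6 = 0.
  Factor: -24*x^2 - 12*x + 6 = -6*(4*x^2 + 2*x - 1); 4*x^2 + 2*x - 1 = 0 has no rational roots; quadratic formula: x = (-2 ± √20)/8.
  ⇒ x = -sqrt(5)/4 - 1/4 ≈ -0.8090, -1/4 + sqrt(5)/4 ≈ 0.3090

f''(x) = 12*(4*x^2*(2*x + 1) - 6*x - 1)*exp(-2*x^2)
Second-derivative test at each critical point:
  f''(-0.8090) = 7.2472 > 0 → local minimum
  f''(0.3090) = -22.1678 < 0 → local maximum

Critical points: x = -sqrt(5)/4 - 1/4 ≈ -0.8090 (local minimum); x = -1/4 + sqrt(5)/4 ≈ 0.3090 (local maximum)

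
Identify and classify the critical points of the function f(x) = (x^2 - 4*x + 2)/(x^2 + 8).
f'(x) = 4*(x^2 + 3*x - 8)/(x^4 + 16*x^2 + 64)

Solve f'(x) = 0:
  f'(x) = 4*(x^2 + 3*x - 8)/(x^2 + 8)^2; the denominator is positive wherever f is defined, so f'(x) = 0 ⇔ 4*x^2 + 12*x - 32 = 0.
  Factor: 4*x^2 + 12*x - 32 = 4*(x^2 + 3*x - 8); x^2 + 3*x - 8 = 0 has no rational roots; quadratic formula: x = (-3 ± √41)/2.
  ⇒ x = -sqrt(41)/2 - 3/2 ≈ -4.7016, -3/2 + sqrt(41)/2 ≈ 1.7016

f''(x) = 4*(-2*x^3 - 9*x^2 + 48*x + 24)/(x^6 + 24*x^4 + 192*x^2 + 512)
Second-derivative test at each critical point:
  f''(-4.7016) = -0.0283 < 0 → local maximum
  f''(1.7016) = 0.2158 > 0 → local minimum

Critical points: x = -sqrt(41)/2 - 3/2 ≈ -4.7016 (local maximum); x = -3/2 + sqrt(41)/2 ≈ 1.7016 (local minimum)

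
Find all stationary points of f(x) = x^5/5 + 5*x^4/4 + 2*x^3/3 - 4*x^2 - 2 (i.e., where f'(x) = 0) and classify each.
f'(x) = x*(x^3 + 5*x^2 + 2*x - 8)

Solve f'(x) = 0:
  Factor: x^4 + 5*x^3 + 2*x^2 - 8*x = x*(x - 1)*(x + 2)*(x + 4) = 0.
  ⇒ x = -4, -2, 0, 1

f''(x) = 4*x^3 + 15*x^2 + 4*x - 8
Second-derivative test at each critical point:
  f''(-4) = -40 < 0 → local maximum
  f''(-2) = 12 > 0 → local minimum
  f''(0) = -8 < 0 → local maximum
  f''(1) = 15 > 0 → local minimum

Critical points: x = -4 (local maximum); x = -2 (local minimum); x = 0 (local maximum); x = 1 (local minimum)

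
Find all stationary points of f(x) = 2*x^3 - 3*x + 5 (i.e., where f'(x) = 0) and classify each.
f'(x) = 6*x^2 - 3

Solve f'(x) = 0:
  Factor: 6*x^2 - 3 = 3*(2*x^2 - 1); 2*x^2 - 1 = 0 has no rational roots; quadratic formula: x = (0 ± √8)/4.
  ⇒ x = -sqrt(2)/2 ≈ -0.7071, sqrt(2)/2 ≈ 0.7071

f''(x) = 12*x
Second-derivative test at each critical point:
  f''(-0.7071) = -8.4853 < 0 → local maximum
  f''(0.7071) = 8.4853 > 0 → local minimum

Critical points: x = -sqrt(2)/2 ≈ -0.7071 (local maximum); x = sqrt(2)/2 ≈ 0.7071 (local minimum)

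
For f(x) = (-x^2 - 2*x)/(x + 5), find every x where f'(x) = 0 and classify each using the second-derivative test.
f'(x) = (-x^2 - 10*x - 10)/(x^2 + 10*x + 25)

Solve f'(x) = 0:
  f'(x) = -(x^2 + 10*x + 10)/(x + 5)^2; the denominator is positive wherever f is defined, so f'(x) = 0 ⇔ -x^2 - 10*x - 10 = 0.
  x^2 + 10*x + 10 = 0 has no rational roots; quadratic formula: x = (-10 ± √60)/2.
  ⇒ x = -5 - sqrt(15) ≈ -8.8730, -5 + sqrt(15) ≈ -1.1270

f''(x) = -30/(x^3 + 15*x^2 + 75*x + 125)
Second-derivative test at each critical point:
  f''(-8.8730) = 0.5164 > 0 → local minimum
  f''(-1.1270) = -0.5164 < 0 → local maximum

Critical points: x = -5 - sqrt(15) ≈ -8.8730 (local minimum); x = -5 + sqrt(15) ≈ -1.1270 (local maximum)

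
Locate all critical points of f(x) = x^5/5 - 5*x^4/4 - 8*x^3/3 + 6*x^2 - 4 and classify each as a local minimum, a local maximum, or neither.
f'(x) = x*(x^3 - 5*x^2 - 8*x + 12)

Solve f'(x) = 0:
  Factor: x^4 - 5*x^3 - 8*x^2 + 12*x = x*(x - 6)*(x - 1)*(x + 2) = 0.
  ⇒ x = -2, 0, 1, 6

f''(x) = 4*x^3 - 15*x^2 - 16*x + 12
Second-derivative test at each critical point:
  f''(-2) = -48 < 0 → local maximum
  f''(0) = 12 > 0 → local minimum
  f''(1) = -15 < 0 → local maximum
  f''(6) = 240 > 0 → local minimum

Critical points: x = -2 (local maximum); x = 0 (local minimum); x = 1 (local maximum); x = 6 (local minimum)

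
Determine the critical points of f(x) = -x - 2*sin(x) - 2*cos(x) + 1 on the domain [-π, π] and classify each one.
f'(x) = -2*sqrt(2)*cos(x + pi/4) - 1

Solve f'(x) = 0 on [-π, π]:
  f'(x) = 0 ⇔ 2*sin(x) - 2*cos(x) = 1. Write the left side as R·cos(x + φ) with R = √((-2)² + (-2)²) = 2*sqrt(2), cos φ = -sqrt(2)/2, sin φ = -sqrt(2)/2; then cos(x + φ) = sqrt(2)/4. Solve for x and keep the solutions lying in [-π, π].
  ⇒ x = -pi + atan((1 - sqrt(7))/(-sqrt(7) - 1)) ≈ -2.7176, atan((1 + sqrt(7))/(-1 + sqrt(7))) ≈ 1.1468

f''(x) = 2*sqrt(2)*sin(x + pi/4)
Second-derivative test at each critical point:
  f''(-2.7176) = -2.6458 < 0 → local maximum
  f''(1.1468) = 2.6458 > 0 → local minimum

Critical points: x = -pi + atan((1 - sqrt(7))/(-sqrt(7) - 1)) ≈ -2.7176 (local maximum); x = atan((1 + sqrt(7))/(-1 + sqrt(7))) ≈ 1.1468 (local minimum)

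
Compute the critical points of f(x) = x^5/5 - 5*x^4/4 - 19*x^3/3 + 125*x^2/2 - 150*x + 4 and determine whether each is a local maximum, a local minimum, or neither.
f'(x) = x^4 - 5*x^3 - 19*x^2 + 125*x - 150

Solve f'(x) = 0:
  Factor: x^4 - 5*x^3 - 19*x^2 + 125*x - 150 = (x - 5)*(x - 3)*(x - 2)*(x + 5) = 0.
  ⇒ x = -5, 2, 3, 5

f''(x) = 4*x^3 - 15*x^2 - 38*x + 125
Second-derivative test at each critical point:
  f''(-5) = -560 < 0 → local maximum
  f''(2) = 21 > 0 → local minimum
  f''(3) = -16 < 0 → local maximum
  f''(5) = 60 > 0 → local minimum

Critical points: x = -5 (local maximum); x = 2 (local minimum); x = 3 (local maximum); x = 5 (local minimum)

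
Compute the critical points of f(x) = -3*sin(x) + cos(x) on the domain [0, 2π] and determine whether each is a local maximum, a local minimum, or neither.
f'(x) = -sin(x) - 3*cos(x)

Solve f'(x) = 0 on [0, 2π]:
  f'(x) = 0 ⇔ -3*cos(x) = sin(x) ⇔ tan(x) = -3, i.e. x = arctan(-3) + nπ; keep the solutions lying in [0, 2π].
  ⇒ x = pi - atan(3) ≈ 1.8925, -atan(3) + 2*pi ≈ 5.0341

f''(x) = 3*sin(x) - cos(x)
Second-derivative test at each critical point:
  f''(1.8925) = 3.1623 > 0 → local minimum
  f''(5.0341) = -3.1623 < 0 → local maximum

Critical points: x = pi - atan(3) ≈ 1.8925 (local minimum); x = -atan(3) + 2*pi ≈ 5.0341 (local maximum)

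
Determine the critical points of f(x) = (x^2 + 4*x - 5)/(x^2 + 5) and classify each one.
f'(x) = 4*(-x^2 + 5*x + 5)/(x^4 + 10*x^2 + 25)

Solve f'(x) = 0:
  f'(x) = -4*(x^2 - 5*x - 5)/(x^2 + 5)^2; the denominator is positive wherever f is defined, so f'(x) = 0 ⇔ -4*x^2 + 20*x + 20 = 0.
  Factor: -4*x^2 + 20*x + 20 = -4*(x^2 - 5*x - 5); x^2 - 5*x - 5 = 0 has no rational roots; quadratic formula: x = (5 ± √45)/2.
  ⇒ x = 5/2 - 3*sqrt(5)/2 ≈ -0.8541, 5/2 + 3*sqrt(5)/2 ≈ 5.8541

f''(x) = 4*(2*x^3 - 15*x^2 - 30*x + 25)/(x^6 + 15*x^4 + 75*x^2 + 125)
Second-derivative test at each critical point:
  f''(-0.8541) = 0.8174 > 0 → local minimum
  f''(5.8541) = -0.0174 < 0 → local maximum

Critical points: x = 5/2 - 3*sqrt(5)/2 ≈ -0.8541 (local minimum); x = 5/2 + 3*sqrt(5)/2 ≈ 5.8541 (local maximum)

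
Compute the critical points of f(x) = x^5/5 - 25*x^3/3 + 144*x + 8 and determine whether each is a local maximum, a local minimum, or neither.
f'(x) = x^4 - 25*x^2 + 144

Solve f'(x) = 0:
  Factor: x^4 - 25*x^2 + 144 = (x - 4)*(x - 3)*(x + 3)*(x + 4) = 0.
  ⇒ x = -4, -3, 3, 4

f''(x) = 4*x^3 - 50*x
Second-derivative test at each critical point:
  f''(-4) = -56 < 0 → local maximum
  f''(-3) = 42 > 0 → local minimum
  f''(3) = -42 < 0 → local maximum
  f''(4) = 56 > 0 → local minimum

Critical points: x = -4 (local maximum); x = -3 (local minimum); x = 3 (local maximum); x = 4 (local minimum)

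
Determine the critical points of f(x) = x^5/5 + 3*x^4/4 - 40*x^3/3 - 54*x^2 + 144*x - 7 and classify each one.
f'(x) = x^4 + 3*x^3 - 40*x^2 - 108*x + 144

Solve f'(x) = 0:
  Factor: x^4 + 3*x^3 - 40*x^2 - 108*x + 144 = (x - 6)*(x - 1)*(x + 4)*(x + 6) = 0.
  ⇒ x = -6, -4, 1, 6

f''(x) = 4*x^3 + 9*x^2 - 80*x - 108
Second-derivative test at each critical point:
  f''(-6) = -168 < 0 → local maximum
  f''(-4) = 100 > 0 → local minimum
  f''(1) = -175 < 0 → local maximum
  f''(6) = 600 > 0 → local minimum

Critical points: x = -6 (local maximum); x = -4 (local minimum); x = 1 (local maximum); x = 6 (local minimum)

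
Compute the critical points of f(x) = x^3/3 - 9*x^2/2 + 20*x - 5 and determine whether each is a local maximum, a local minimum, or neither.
f'(x) = x^2 - 9*x + 20

Solve f'(x) = 0:
  Factor: x^2 - 9*x + 20 = (x - 5)*(x - 4) = 0.
  ⇒ x = 4, 5

f''(x) = 2*x - 9
Second-derivative test at each critical point:
  f''(4) = -1 < 0 → local maximum
  f''(5) = 1 > 0 → local minimum

Critical points: x = 4 (local maximum); x = 5 (local minimum)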